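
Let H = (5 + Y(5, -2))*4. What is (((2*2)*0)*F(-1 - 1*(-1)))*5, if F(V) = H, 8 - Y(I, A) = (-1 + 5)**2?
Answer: 0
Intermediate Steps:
Y(I, A) = -8 (Y(I, A) = 8 - (-1 + 5)**2 = 8 - 1*4**2 = 8 - 1*16 = 8 - 16 = -8)
H = -12 (H = (5 - 8)*4 = -3*4 = -12)
F(V) = -12
(((2*2)*0)*F(-1 - 1*(-1)))*5 = (((2*2)*0)*(-12))*5 = ((4*0)*(-12))*5 = (0*(-12))*5 = 0*5 = 0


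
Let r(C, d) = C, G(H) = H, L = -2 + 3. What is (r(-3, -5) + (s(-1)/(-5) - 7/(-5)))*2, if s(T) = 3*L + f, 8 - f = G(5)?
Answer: -28/5 ≈ -5.6000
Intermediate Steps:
L = 1
f = 3 (f = 8 - 1*5 = 8 - 5 = 3)
s(T) = 6 (s(T) = 3*1 + 3 = 3 + 3 = 6)
(r(-3, -5) + (s(-1)/(-5) - 7/(-5)))*2 = (-3 + (6/(-5) - 7/(-5)))*2 = (-3 + (6*(-⅕) - 7*(-⅕)))*2 = (-3 + (-6/5 + 7/5))*2 = (-3 + ⅕)*2 = -14/5*2 = -28/5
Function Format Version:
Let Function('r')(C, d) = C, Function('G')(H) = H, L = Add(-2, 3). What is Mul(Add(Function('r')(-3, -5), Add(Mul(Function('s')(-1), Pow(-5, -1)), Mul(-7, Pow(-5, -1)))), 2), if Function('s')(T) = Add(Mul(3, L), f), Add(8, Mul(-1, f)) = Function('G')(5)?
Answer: Rational(-28, 5) ≈ -5.6000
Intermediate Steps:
L = 1
f = 3 (f = Add(8, Mul(-1, 5)) = Add(8, -5) = 3)
Function('s')(T) = 6 (Function('s')(T) = Add(Mul(3, 1), 3) = Add(3, 3) = 6)
Mul(Add(Function('r')(-3, -5), Add(Mul(Function('s')(-1), Pow(-5, -1)), Mul(-7, Pow(-5, -1)))), 2) = Mul(Add(-3, Add(Mul(6, Pow(-5, -1)), Mul(-7, Pow(-5, -1)))), 2) = Mul(Add(-3, Add(Mul(6, Rational(-1, 5)), Mul(-7, Rational(-1, 5)))), 2) = Mul(Add(-3, Add(Rational(-6, 5), Rational(7, 5))), 2) = Mul(Add(-3, Rational(1, 5)), 2) = Mul(Rational(-14, 5), 2) = Rational(-28, 5)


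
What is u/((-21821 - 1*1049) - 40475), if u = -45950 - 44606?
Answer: 90556/63345 ≈ 1.4296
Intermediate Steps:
u = -90556
u/((-21821 - 1*1049) - 40475) = -90556/((-21821 - 1*1049) - 40475) = -90556/((-21821 - 1049) - 40475) = -90556/(-22870 - 40475) = -90556/(-63345) = -90556*(-1/63345) = 90556/63345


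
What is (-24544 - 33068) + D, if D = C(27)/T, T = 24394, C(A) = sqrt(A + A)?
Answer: -57612 + 3*sqrt(6)/24394 ≈ -57612.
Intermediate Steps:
C(A) = sqrt(2)*sqrt(A) (C(A) = sqrt(2*A) = sqrt(2)*sqrt(A))
D = 3*sqrt(6)/24394 (D = (sqrt(2)*sqrt(27))/24394 = (sqrt(2)*(3*sqrt(3)))*(1/24394) = (3*sqrt(6))*(1/24394) = 3*sqrt(6)/24394 ≈ 0.00030124)
(-24544 - 33068) + D = (-24544 - 33068) + 3*sqrt(6)/24394 = -57612 + 3*sqrt(6)/24394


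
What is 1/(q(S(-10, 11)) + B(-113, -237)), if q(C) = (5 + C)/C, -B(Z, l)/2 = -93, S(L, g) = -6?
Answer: 6/1117 ≈ 0.0053715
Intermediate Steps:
B(Z, l) = 186 (B(Z, l) = -2*(-93) = 186)
q(C) = (5 + C)/C
1/(q(S(-10, 11)) + B(-113, -237)) = 1/((5 - 6)/(-6) + 186) = 1/(-1/6*(-1) + 186) = 1/(1/6 + 186) = 1/(1117/6) = 6/1117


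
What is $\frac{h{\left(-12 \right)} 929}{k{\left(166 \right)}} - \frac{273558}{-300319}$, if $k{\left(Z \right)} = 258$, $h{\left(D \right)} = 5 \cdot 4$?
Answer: $\frac{2825252492}{38741151} \approx 72.926$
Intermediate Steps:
$h{\left(D \right)} = 20$
$\frac{h{\left(-12 \right)} 929}{k{\left(166 \right)}} - \frac{273558}{-300319} = \frac{20 \cdot 929}{258} - \frac{273558}{-300319} = 18580 \cdot \frac{1}{258} - - \frac{273558}{300319} = \frac{9290}{129} + \frac{273558}{300319} = \frac{2825252492}{38741151}$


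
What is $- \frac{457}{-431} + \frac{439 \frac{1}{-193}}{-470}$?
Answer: $\frac{41643679}{39096010} \approx 1.0652$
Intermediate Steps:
$- \frac{457}{-431} + \frac{439 \frac{1}{-193}}{-470} = \left(-457\right) \left(- \frac{1}{431}\right) + 439 \left(- \frac{1}{193}\right) \left(- \frac{1}{470}\right) = \frac{457}{431} - - \frac{439}{90710} = \frac{457}{431} + \frac{439}{90710} = \frac{41643679}{39096010}$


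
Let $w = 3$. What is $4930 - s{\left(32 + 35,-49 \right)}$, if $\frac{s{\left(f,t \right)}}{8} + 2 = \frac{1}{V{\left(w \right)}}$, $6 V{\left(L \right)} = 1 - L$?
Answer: $4970$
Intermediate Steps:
$V{\left(L \right)} = \frac{1}{6} - \frac{L}{6}$ ($V{\left(L \right)} = \frac{1 - L}{6} = \frac{1}{6} - \frac{L}{6}$)
$s{\left(f,t \right)} = -40$ ($s{\left(f,t \right)} = -16 + \frac{8}{\frac{1}{6} - \frac{1}{2}} = -16 + \frac{8}{- \frac{1}{3}} = -16 + 8 \left(-3\right) = -16 - 24 = -40$)
$4930 - s{\left(32 + 35,-49 \right)} = 4930 - -40 = 4930 + 40 = 4970$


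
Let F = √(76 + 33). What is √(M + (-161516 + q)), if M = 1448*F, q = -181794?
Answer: √(-343310 + 1448*√109) ≈ 572.88*I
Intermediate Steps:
F = √109 ≈ 10.440
M = 1448*√109 ≈ 15118.
√(M + (-161516 + q)) = √(1448*√109 + (-161516 - 181794)) = √(1448*√109 - 343310) = √(-343310 + 1448*√109)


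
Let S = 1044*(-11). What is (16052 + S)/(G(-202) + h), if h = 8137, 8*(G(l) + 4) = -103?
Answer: 36544/64961 ≈ 0.56255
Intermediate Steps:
G(l) = -135/8 (G(l) = -4 + (⅛)*(-103) = -4 - 103/8 = -135/8)
S = -11484
(16052 + S)/(G(-202) + h) = (16052 - 11484)/(-135/8 + 8137) = 4568/(64961/8) = 4568*(8/64961) = 36544/64961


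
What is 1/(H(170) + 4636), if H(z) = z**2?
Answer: 1/33536 ≈ 2.9819e-5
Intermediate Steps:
1/(H(170) + 4636) = 1/(170**2 + 4636) = 1/(28900 + 4636) = 1/33536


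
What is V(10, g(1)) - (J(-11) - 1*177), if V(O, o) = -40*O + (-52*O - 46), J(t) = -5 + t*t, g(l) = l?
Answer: -905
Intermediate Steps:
J(t) = -5 + t**2
V(O, o) = -46 - 92*O (V(O, o) = -40*O + (-46 - 52*O) = -46 - 92*O)
V(10, g(1)) - (J(-11) - 1*177) = (-46 - 92*10) - ((-5 + (-11)**2) - 1*177) = (-46 - 920) - ((-5 + 121) - 177) = -966 - (116 - 177) = -966 - 1*(-61) = -966 + 61 = -905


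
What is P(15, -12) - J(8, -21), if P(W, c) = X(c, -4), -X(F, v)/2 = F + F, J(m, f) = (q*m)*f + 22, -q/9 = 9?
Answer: -13582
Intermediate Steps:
q = -81 (q = -9*9 = -81)
J(m, f) = 22 - 81*f*m (J(m, f) = (-81*m)*f + 22 = -81*f*m + 22 = 22 - 81*f*m)
X(F, v) = -4*F (X(F, v) = -2*(F + F) = -4*F)
P(W, c) = -4*c
P(15, -12) - J(8, -21) = -4*(-12) - (22 - 81*(-21)*8) = 48 - (22 + 13608) = 48 - 1*13630 = 48 - 13630 = -13582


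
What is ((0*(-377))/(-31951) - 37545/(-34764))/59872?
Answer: 12515/693796736 ≈ 1.8038e-5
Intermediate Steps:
((0*(-377))/(-31951) - 37545/(-34764))/59872 = (0*(-1/31951) - 37545*(-1/34764))*(1/59872) = (0 + 12515/11588)*(1/59872) = (12515/11588)*(1/59872) = 12515/693796736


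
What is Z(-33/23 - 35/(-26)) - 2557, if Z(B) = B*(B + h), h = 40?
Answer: -915658379/357604 ≈ -2560.5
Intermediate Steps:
Z(B) = B*(40 + B) (Z(B) = B*(B + 40) = B*(40 + B))
Z(-33/23 - 35/(-26)) - 2557 = (-33/23 - 35/(-26))*(40 + (-33/23 - 35/(-26))) - 2557 = (-33*1/23 - 35*(-1/26))*(40 + (-33*1/23 - 35*(-1/26))) - 2557 = (-33/23 + 35/26)*(40 + (-33/23 + 35/26)) - 2557 = -53*(40 - 53/598)/598 - 2557 = -53/598*23867/598 - 2557 = -1264951/357604 - 2557 = -915658379/357604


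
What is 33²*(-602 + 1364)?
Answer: 829818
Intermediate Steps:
33²*(-602 + 1364) = 1089*762 = 829818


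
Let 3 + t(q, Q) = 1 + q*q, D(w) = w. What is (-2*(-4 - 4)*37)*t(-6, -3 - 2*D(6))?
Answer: 20128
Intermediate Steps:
t(q, Q) = -2 + q² (t(q, Q) = -3 + (1 + q*q) = -3 + (1 + q²) = -2 + q²)
(-2*(-4 - 4)*37)*t(-6, -3 - 2*D(6)) = (-2*(-4 - 4)*37)*(-2 + (-6)²) = (-2*(-8)*37)*(-2 + 36) = (16*37)*34 = 592*34 = 20128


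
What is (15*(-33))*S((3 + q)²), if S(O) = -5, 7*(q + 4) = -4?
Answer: 2475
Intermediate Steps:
q = -32/7 (q = -4 + (⅐)*(-4) = -4 - 4/7 = -32/7 ≈ -4.5714)
(15*(-33))*S((3 + q)²) = (15*(-33))*(-5) = -495*(-5) = 2475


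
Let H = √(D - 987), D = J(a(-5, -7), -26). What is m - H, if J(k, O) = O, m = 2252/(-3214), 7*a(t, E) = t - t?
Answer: -1126/1607 - I*√1013 ≈ -0.70068 - 31.828*I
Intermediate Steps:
a(t, E) = 0 (a(t, E) = (t - t)/7 = (⅐)*0 = 0)
m = -1126/1607 (m = 2252*(-1/3214) = -1126/1607 ≈ -0.70068)
D = -26
H = I*√1013 (H = √(-26 - 987) = √(-1013) = I*√1013 ≈ 31.828*I)
m - H = -1126/1607 - I*√1013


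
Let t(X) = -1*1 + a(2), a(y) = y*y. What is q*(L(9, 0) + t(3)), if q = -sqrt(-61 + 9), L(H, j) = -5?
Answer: 4*I*sqrt(13) ≈ 14.422*I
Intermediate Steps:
a(y) = y**2
q = -2*I*sqrt(13) (q = -sqrt(-52) = -2*I*sqrt(13) ≈ -7.2111*I)
t(X) = 3 (t(X) = -1*1 + 2**2 = -1 + 4 = 3)
q*(L(9, 0) + t(3)) = (-2*I*sqrt(13))*(-5 + 3) = -2*I*sqrt(13)*(-2) = 4*I*sqrt(13)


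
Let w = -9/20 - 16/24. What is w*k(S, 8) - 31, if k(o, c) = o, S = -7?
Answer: -1391/60 ≈ -23.183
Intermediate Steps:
w = -67/60 (w = -9*1/20 - 16*1/24 = -9/20 - ⅔ = -67/60 ≈ -1.1167)
w*k(S, 8) - 31 = -67/60*(-7) - 31 = 469/60 - 31 = -1391/60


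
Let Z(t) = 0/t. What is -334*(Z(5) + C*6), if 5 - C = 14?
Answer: 18036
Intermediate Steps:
C = -9 (C = 5 - 1*14 = 5 - 14 = -9)
Z(t) = 0
-334*(Z(5) + C*6) = -334*(0 - 9*6) = -334*(0 - 54) = -334*(-54) = 18036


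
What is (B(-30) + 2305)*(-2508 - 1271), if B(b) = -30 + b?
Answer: -8483855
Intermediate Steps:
(B(-30) + 2305)*(-2508 - 1271) = ((-30 - 30) + 2305)*(-2508 - 1271) = (-60 + 2305)*(-3779) = 2245*(-3779) = -8483855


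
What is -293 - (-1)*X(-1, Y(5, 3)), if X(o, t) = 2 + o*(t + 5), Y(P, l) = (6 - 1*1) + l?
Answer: -304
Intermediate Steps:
Y(P, l) = 5 + l (Y(P, l) = (6 - 1) + l = 5 + l)
X(o, t) = 2 + o*(5 + t)
-293 - (-1)*X(-1, Y(5, 3)) = -293 - (-1)*(2 + 5*(-1) - (5 + 3)) = -293 - (-1)*(2 - 5 - 1*8) = -293 - (-1)*(2 - 5 - 8) = -293 - (-1)*(-11) = -293 - 1*11 = -293 - 11 = -304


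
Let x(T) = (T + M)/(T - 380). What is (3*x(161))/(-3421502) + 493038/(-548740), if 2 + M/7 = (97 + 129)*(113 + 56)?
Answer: -2196413143408/2447474920465 ≈ -0.89742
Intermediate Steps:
M = 267344 (M = -14 + 7*((97 + 129)*(113 + 56)) = -14 + 7*(226*169) = -14 + 7*38194 = -14 + 267358 = 267344)
x(T) = (267344 + T)/(-380 + T) (x(T) = (T + 267344)/(T - 380) = (267344 + T)/(-380 + T))
(3*x(161))/(-3421502) + 493038/(-548740) = (3*((267344 + 161)/(-380 + 161)))/(-3421502) + 493038/(-548740) = (3*(267505/(-219)))*(-1/3421502) + 493038*(-1/548740) = (3*(-1/219*267505))*(-1/3421502) - 246519/274370 = (3*(-267505/219))*(-1/3421502) - 246519/274370 = -267505/73*(-1/3421502) - 246519/274370 = 38215/35681378 - 246519/274370 = -2196413143408/2447474920465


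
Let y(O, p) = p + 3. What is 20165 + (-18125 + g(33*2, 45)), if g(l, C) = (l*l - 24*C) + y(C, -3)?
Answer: 5316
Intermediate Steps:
y(O, p) = 3 + p
g(l, C) = l**2 - 24*C (g(l, C) = (l*l - 24*C) + (3 - 3) = (l**2 - 24*C) + 0 = l**2 - 24*C)
20165 + (-18125 + g(33*2, 45)) = 20165 + (-18125 + ((33*2)**2 - 24*45)) = 20165 + (-18125 + (66**2 - 1080)) = 20165 + (-18125 + (4356 - 1080)) = 20165 + (-18125 + 3276) = 20165 - 14849 = 5316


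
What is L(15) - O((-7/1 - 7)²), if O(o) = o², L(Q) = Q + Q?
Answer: -38386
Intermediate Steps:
L(Q) = 2*Q
L(15) - O((-7/1 - 7)²) = 2*15 - ((-7/1 - 7)²)² = 30 - ((-7*1 - 7)²)² = 30 - ((-7 - 7)²)² = 30 - ((-14)²)² = 30 - 1*196² = 30 - 1*38416 = 30 - 38416 = -38386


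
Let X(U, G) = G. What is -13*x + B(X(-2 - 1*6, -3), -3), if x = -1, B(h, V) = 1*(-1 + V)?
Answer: 9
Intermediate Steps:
B(h, V) = -1 + V
-13*x + B(X(-2 - 1*6, -3), -3) = -13*(-1) + (-1 - 3) = 13 - 4 = 9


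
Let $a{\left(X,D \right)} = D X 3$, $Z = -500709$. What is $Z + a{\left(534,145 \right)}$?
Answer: $-268419$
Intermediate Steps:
$a{\left(X,D \right)} = 3 D X$
$Z + a{\left(534,145 \right)} = -500709 + 3 \cdot 145 \cdot 534 = -500709 + 232290 = -268419$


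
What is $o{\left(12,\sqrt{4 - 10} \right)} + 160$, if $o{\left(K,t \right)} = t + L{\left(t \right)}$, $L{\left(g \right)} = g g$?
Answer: $154 + i \sqrt{6} \approx 154.0 + 2.4495 i$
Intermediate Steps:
$L{\left(g \right)} = g^{2}$
$o{\left(K,t \right)} = t + t^{2}$
$o{\left(12,\sqrt{4 - 10} \right)} + 160 = \sqrt{4 - 10} \left(1 + \sqrt{4 - 10}\right) + 160 = \sqrt{-6} \left(1 + \sqrt{-6}\right) + 160 = i \sqrt{6} \left(1 + i \sqrt{6}\right) + 160 = 160 + i \sqrt{6} \left(1 + i \sqrt{6}\right)$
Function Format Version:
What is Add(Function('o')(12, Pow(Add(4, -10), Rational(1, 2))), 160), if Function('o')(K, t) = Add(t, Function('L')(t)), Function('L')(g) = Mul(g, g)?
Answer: Add(154, Mul(I, Pow(6, Rational(1, 2)))) ≈ Add(154.00, Mul(2.4495, I))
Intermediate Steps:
Function('L')(g) = Pow(g, 2)
Function('o')(K, t) = Add(t, Pow(t, 2))
Add(Function('o')(12, Pow(Add(4, -10), Rational(1, 2))), 160) = Add(Mul(Pow(Add(4, -10), Rational(1, 2)), Add(1, Pow(Add(4, -10), Rational(1, 2)))), 160) = Add(Mul(Pow(-6, Rational(1, 2)), Add(1, Pow(-6, Rational(1, 2)))), 160) = Add(Mul(Mul(I, Pow(6, Rational(1, 2))), Add(1, Mul(I, Pow(6, Rational(1, 2))))), 160) = Add(Mul(I, Pow(6, Rational(1, 2)), Add(1, Mul(I, Pow(6, Rational(1, 2))))), 160) = Add(160, Mul(I, Pow(6, Rational(1, 2)), Add(1, Mul(I, Pow(6, Rational(1, 2))))))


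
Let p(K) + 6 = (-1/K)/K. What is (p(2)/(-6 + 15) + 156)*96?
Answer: 44728/3 ≈ 14909.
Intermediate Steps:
p(K) = -6 - 1/K² (p(K) = -6 + (-1/K)/K = -6 - 1/K²)
(p(2)/(-6 + 15) + 156)*96 = ((-6 - 1/2²)/(-6 + 15) + 156)*96 = ((-6 - 1*¼)/9 + 156)*96 = ((-6 - ¼)/9 + 156)*96 = ((⅑)*(-25/4) + 156)*96 = (-25/36 + 156)*96 = (5591/36)*96 = 44728/3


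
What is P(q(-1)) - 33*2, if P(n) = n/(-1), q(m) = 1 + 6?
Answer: -73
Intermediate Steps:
q(m) = 7
P(n) = -n (P(n) = n*(-1) = -n)
P(q(-1)) - 33*2 = -1*7 - 33*2 = -7 - 66 = -73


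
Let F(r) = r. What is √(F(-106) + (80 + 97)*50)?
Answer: 2*√2186 ≈ 93.509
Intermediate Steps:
√(F(-106) + (80 + 97)*50) = √(-106 + (80 + 97)*50) = √(-106 + 177*50) = √(-106 + 8850) = √8744 = 2*√2186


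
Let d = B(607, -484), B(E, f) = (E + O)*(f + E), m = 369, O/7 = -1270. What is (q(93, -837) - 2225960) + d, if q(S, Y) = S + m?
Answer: -3244307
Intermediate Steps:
O = -8890 (O = 7*(-1270) = -8890)
B(E, f) = (-8890 + E)*(E + f) (B(E, f) = (E - 8890)*(f + E) = (-8890 + E)*(E + f))
q(S, Y) = 369 + S (q(S, Y) = S + 369 = 369 + S)
d = -1018809 (d = 607² - 8890*607 - 8890*(-484) + 607*(-484) = 368449 - 5396230 + 4302760 - 293788 = -1018809)
(q(93, -837) - 2225960) + d = ((369 + 93) - 2225960) - 1018809 = (462 - 2225960) - 1018809 = -2225498 - 1018809 = -3244307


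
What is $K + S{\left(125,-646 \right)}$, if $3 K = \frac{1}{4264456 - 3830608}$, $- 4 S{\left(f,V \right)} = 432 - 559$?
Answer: $\frac{41324023}{1301544} \approx 31.75$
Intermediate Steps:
$S{\left(f,V \right)} = \frac{127}{4}$ ($S{\left(f,V \right)} = - \frac{432 - 559}{4} = \left(- \frac{1}{4}\right) \left(-127\right) = \frac{127}{4}$)
$K = \frac{1}{1301544}$ ($K = \frac{1}{3 \left(4264456 - 3830608\right)} = \frac{1}{3 \cdot 433848} = \frac{1}{3} \cdot \frac{1}{433848} = \frac{1}{1301544} \approx 7.6832 \cdot 10^{-7}$)
$K + S{\left(125,-646 \right)} = \frac{1}{1301544} + \frac{127}{4} = \frac{41324023}{1301544}$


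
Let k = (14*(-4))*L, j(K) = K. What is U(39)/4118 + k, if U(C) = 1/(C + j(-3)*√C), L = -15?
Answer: 103773601/123540 + √39/1606020 ≈ 840.00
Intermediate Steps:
k = 840 (k = (14*(-4))*(-15) = -56*(-15) = 840)
U(C) = 1/(C - 3*√C)
U(39)/4118 + k = 1/((39 - 3*√39)*4118) + 840 = (1/4118)/(39 - 3*√39) + 840 = 1/(4118*(39 - 3*√39)) + 840 = 840 + 1/(4118*(39 - 3*√39))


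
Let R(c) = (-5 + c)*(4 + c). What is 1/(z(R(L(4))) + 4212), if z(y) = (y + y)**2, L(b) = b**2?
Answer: 1/197812 ≈ 5.0553e-6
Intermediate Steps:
z(y) = 4*y**2 (z(y) = (2*y)**2 = 4*y**2)
1/(z(R(L(4))) + 4212) = 1/(4*(-20 + (4**2)**2 - 1*4**2)**2 + 4212) = 1/(4*(-20 + 16**2 - 1*16)**2 + 4212) = 1/(4*(-20 + 256 - 16)**2 + 4212) = 1/(4*220**2 + 4212) = 1/(4*48400 + 4212) = 1/(193600 + 4212) = 1/197812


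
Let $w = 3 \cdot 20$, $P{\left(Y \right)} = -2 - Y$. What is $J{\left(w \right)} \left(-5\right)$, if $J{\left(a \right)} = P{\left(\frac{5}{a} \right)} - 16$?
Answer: $\frac{1085}{12} \approx 90.417$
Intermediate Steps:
$w = 60$
$J{\left(a \right)} = -18 - \frac{5}{a}$ ($J{\left(a \right)} = \left(-2 - \frac{5}{a}\right) - 16 = -18 - \frac{5}{a}$)
$J{\left(w \right)} \left(-5\right) = \left(-18 - \frac{5}{60}\right) \left(-5\right) = \left(-18 - \frac{1}{12}\right) \left(-5\right) = \left(- \frac{217}{12}\right) \left(-5\right) = \frac{1085}{12}$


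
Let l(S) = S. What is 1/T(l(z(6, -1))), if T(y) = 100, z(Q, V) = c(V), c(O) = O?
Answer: 1/100 ≈ 0.010000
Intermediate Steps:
z(Q, V) = V
1/T(l(z(6, -1))) = 1/100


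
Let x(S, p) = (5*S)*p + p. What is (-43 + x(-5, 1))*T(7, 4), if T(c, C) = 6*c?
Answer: -2814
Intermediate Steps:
x(S, p) = p + 5*S*p (x(S, p) = 5*S*p + p = p + 5*S*p)
(-43 + x(-5, 1))*T(7, 4) = (-43 + 1*(1 + 5*(-5)))*(6*7) = (-43 + 1*(1 - 25))*42 = (-43 + 1*(-24))*42 = (-43 - 24)*42 = -67*42 = -2814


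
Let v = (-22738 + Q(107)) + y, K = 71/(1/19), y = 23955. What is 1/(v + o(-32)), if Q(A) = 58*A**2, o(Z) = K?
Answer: 1/666608 ≈ 1.5001e-6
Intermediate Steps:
K = 1349 (K = 71/(1/19) = 71*19 = 1349)
o(Z) = 1349
v = 665259 (v = (-22738 + 58*107**2) + 23955 = (-22738 + 58*11449) + 23955 = (-22738 + 664042) + 23955 = 641304 + 23955 = 665259)
1/(v + o(-32)) = 1/(665259 + 1349) = 1/666608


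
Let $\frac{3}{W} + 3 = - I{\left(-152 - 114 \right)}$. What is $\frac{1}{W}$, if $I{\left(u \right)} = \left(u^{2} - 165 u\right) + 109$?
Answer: $- \frac{114758}{3} \approx -38253.0$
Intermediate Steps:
$I{\left(u \right)} = 109 + u^{2} - 165 u$
$W = - \frac{3}{114758}$ ($W = \frac{3}{-3 - \left(109 + \left(-152 - 114\right)^{2} - 165 \left(-152 - 114\right)\right)} = \frac{3}{-3 - \left(109 + \left(-266\right)^{2} - -43890\right)} = \frac{3}{-3 - \left(109 + 70756 + 43890\right)} = \frac{3}{-3 - 114755} = \frac{3}{-114758} = 3 \left(- \frac{1}{114758}\right) = - \frac{3}{114758} \approx -2.6142 \cdot 10^{-5}$)
$\frac{1}{W} = \frac{1}{- \frac{3}{114758}} = - \frac{114758}{3}$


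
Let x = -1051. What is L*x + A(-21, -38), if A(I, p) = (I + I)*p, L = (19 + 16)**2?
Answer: -1285879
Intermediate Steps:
L = 1225 (L = 35**2 = 1225)
A(I, p) = 2*I*p (A(I, p) = (2*I)*p = 2*I*p)
L*x + A(-21, -38) = 1225*(-1051) + 2*(-21)*(-38) = -1287475 + 1596 = -1285879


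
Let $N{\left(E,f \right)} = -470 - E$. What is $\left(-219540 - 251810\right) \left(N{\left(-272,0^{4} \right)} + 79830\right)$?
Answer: $-37534543200$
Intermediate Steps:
$\left(-219540 - 251810\right) \left(N{\left(-272,0^{4} \right)} + 79830\right) = \left(-219540 - 251810\right) \left(\left(-470 - -272\right) + 79830\right) = - 471350 \left(\left(-470 + 272\right) + 79830\right) = - 471350 \left(-198 + 79830\right) = \left(-471350\right) 79632 = -37534543200$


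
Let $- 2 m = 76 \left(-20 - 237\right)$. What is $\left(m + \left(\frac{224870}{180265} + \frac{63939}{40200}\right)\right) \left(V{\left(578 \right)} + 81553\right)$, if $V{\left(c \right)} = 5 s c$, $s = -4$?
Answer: $\frac{330326732390393277}{483110200} \approx 6.8375 \cdot 10^{8}$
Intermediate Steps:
$m = 9766$ ($m = - \frac{76 \left(-20 - 237\right)}{2} = - \frac{76 \left(-257\right)}{2} = \left(- \frac{1}{2}\right) \left(-19532\right) = 9766$)
$V{\left(c \right)} = - 20 c$ ($V{\left(c \right)} = 5 \left(-4\right) c = - 20 c$)
$\left(m + \left(\frac{224870}{180265} + \frac{63939}{40200}\right)\right) \left(V{\left(578 \right)} + 81553\right) = \left(9766 + \left(\frac{224870}{180265} + \frac{63939}{40200}\right)\right) \left(\left(-20\right) 578 + 81553\right) = \left(9766 + \left(224870 \cdot \frac{1}{180265} + 63939 \cdot \frac{1}{40200}\right)\right) \left(-11560 + 81553\right) = \left(9766 + \left(\frac{44974}{36053} + \frac{21313}{13400}\right)\right) 69993 = \left(9766 + \frac{1371049189}{483110200}\right) 69993 = \frac{4719425262389}{483110200} \cdot 69993 = \frac{330326732390393277}{483110200}$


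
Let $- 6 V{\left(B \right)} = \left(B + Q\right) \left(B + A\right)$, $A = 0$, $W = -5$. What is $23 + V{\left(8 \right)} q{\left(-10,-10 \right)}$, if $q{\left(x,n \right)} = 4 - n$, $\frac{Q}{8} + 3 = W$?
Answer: $\frac{3205}{3} \approx 1068.3$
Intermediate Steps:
$Q = -64$ ($Q = -24 + 8 \left(-5\right) = -24 - 40 = -64$)
$V{\left(B \right)} = - \frac{B \left(-64 + B\right)}{6}$ ($V{\left(B \right)} = - \frac{\left(B - 64\right) \left(B + 0\right)}{6} = - \frac{\left(-64 + B\right) B}{6} = - \frac{B \left(-64 + B\right)}{6}$)
$23 + V{\left(8 \right)} q{\left(-10,-10 \right)} = 23 + \frac{1}{6} \cdot 8 \left(64 - 8\right) \left(4 - -10\right) = 23 + \frac{1}{6} \cdot 8 \left(64 - 8\right) \left(4 + 10\right) = 23 + \frac{1}{6} \cdot 8 \cdot 56 \cdot 14 = 23 + \frac{224}{3} \cdot 14 = 23 + \frac{3136}{3} = \frac{3205}{3}$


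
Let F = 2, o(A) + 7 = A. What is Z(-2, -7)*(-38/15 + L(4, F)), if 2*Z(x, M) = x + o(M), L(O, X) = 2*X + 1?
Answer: -296/15 ≈ -19.733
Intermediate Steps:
o(A) = -7 + A
L(O, X) = 1 + 2*X
Z(x, M) = -7/2 + M/2 + x/2 (Z(x, M) = (x + (-7 + M))/2 = (-7 + M + x)/2 = -7/2 + M/2 + x/2)
Z(-2, -7)*(-38/15 + L(4, F)) = (-7/2 + (½)*(-7) + (½)*(-2))*(-38/15 + (1 + 2*2)) = (-7/2 - 7/2 - 1)*(-38*1/15 + (1 + 4)) = -8*(-38/15 + 5) = -8*37/15 = -296/15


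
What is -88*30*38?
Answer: -100320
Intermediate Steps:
-88*30*38 = -2640*38 = -100320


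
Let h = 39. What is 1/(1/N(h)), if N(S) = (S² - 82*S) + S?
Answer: -1638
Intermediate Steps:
N(S) = S² - 81*S
1/(1/N(h)) = 1/(1/(39*(-81 + 39))) = 1/(1/(39*(-42))) = 1/(1/(-1638)) = 1/(-1/1638) = -1638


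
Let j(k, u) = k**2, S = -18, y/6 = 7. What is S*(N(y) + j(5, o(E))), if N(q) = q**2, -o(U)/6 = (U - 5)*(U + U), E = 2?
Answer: -32202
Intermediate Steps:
o(U) = -12*U*(-5 + U) (o(U) = -6*(U - 5)*(U + U) = -6*(-5 + U)*2*U = -12*U*(-5 + U))
y = 42 (y = 6*7 = 42)
S*(N(y) + j(5, o(E))) = -18*(42**2 + 5**2) = -18*(1764 + 25) = -18*1789 = -32202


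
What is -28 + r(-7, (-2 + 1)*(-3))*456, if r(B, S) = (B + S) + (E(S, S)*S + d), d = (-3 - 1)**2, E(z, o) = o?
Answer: 9548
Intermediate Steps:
d = 16 (d = (-4)**2 = 16)
r(B, S) = 16 + B + S + S**2 (r(B, S) = (B + S) + (S*S + 16) = (B + S) + (S**2 + 16) = (B + S) + (16 + S**2) = 16 + B + S + S**2)
-28 + r(-7, (-2 + 1)*(-3))*456 = -28 + (16 - 7 + (-2 + 1)*(-3) + ((-2 + 1)*(-3))**2)*456 = -28 + (16 - 7 - 1*(-3) + (-1*(-3))**2)*456 = -28 + (16 - 7 + 3 + 3**2)*456 = -28 + (16 - 7 + 3 + 9)*456 = -28 + 21*456 = -28 + 9576 = 9548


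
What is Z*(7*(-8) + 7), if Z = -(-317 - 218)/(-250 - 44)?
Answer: 535/6 ≈ 89.167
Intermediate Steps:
Z = -535/294 (Z = -(-535)/(-294) = -(-535)*(-1)/294 = -1*535/294 = -535/294 ≈ -1.8197)
Z*(7*(-8) + 7) = -535*(7*(-8) + 7)/294 = -535*(-56 + 7)/294 = -535/294*(-49) = 535/6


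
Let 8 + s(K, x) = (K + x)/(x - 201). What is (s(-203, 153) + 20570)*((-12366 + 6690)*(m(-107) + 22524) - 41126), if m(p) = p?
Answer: -31407171761617/12 ≈ -2.6173e+12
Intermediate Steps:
s(K, x) = -8 + (K + x)/(-201 + x) (s(K, x) = -8 + (K + x)/(x - 201) = -8 + (K + x)/(-201 + x))
(s(-203, 153) + 20570)*((-12366 + 6690)*(m(-107) + 22524) - 41126) = ((1608 - 203 - 7*153)/(-201 + 153) + 20570)*((-12366 + 6690)*(-107 + 22524) - 41126) = ((1608 - 203 - 1071)/(-48) + 20570)*(-5676*22417 - 41126) = (-1/48*334 + 20570)*(-127238892 - 41126) = (-167/24 + 20570)*(-127280018) = (493513/24)*(-127280018) = -31407171761617/12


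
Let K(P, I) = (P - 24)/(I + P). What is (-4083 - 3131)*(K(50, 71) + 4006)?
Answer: -3497000928/121 ≈ -2.8901e+7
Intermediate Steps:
K(P, I) = (-24 + P)/(I + P)
(-4083 - 3131)*(K(50, 71) + 4006) = (-4083 - 3131)*((-24 + 50)/(71 + 50) + 4006) = -7214*(26/121 + 4006) = -7214*484752/121 = -3497000928/121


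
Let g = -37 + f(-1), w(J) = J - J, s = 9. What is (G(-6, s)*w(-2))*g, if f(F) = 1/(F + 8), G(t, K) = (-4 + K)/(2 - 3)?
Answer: 0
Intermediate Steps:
G(t, K) = 4 - K (G(t, K) = (-4 + K)/(-1) = (-4 + K)*(-1) = 4 - K)
w(J) = 0
f(F) = 1/(8 + F)
g = -258/7 (g = -37 + 1/(8 - 1) = -37 + 1/7 = -37 + ⅐ = -258/7 ≈ -36.857)
(G(-6, s)*w(-2))*g = ((4 - 1*9)*0)*(-258/7) = ((4 - 9)*0)*(-258/7) = -5*0*(-258/7) = 0*(-258/7) = 0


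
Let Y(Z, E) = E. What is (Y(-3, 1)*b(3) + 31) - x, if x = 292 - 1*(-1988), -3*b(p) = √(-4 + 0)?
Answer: -2249 - 2*I/3 ≈ -2249.0 - 0.66667*I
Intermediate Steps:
b(p) = -2*I/3 (b(p) = -√(-4 + 0)/3 = -2*I/3)
x = 2280 (x = 292 + 1988 = 2280)
(Y(-3, 1)*b(3) + 31) - x = (1*(-2*I/3) + 31) - 1*2280 = (-2*I/3 + 31) - 2280 = (31 - 2*I/3) - 2280 = -2249 - 2*I/3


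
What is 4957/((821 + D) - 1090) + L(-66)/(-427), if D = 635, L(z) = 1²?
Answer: 34693/2562 ≈ 13.541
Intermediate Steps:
L(z) = 1
4957/((821 + D) - 1090) + L(-66)/(-427) = 4957/((821 + 635) - 1090) + 1/(-427) = 4957/(1456 - 1090) + 1*(-1/427) = 4957/366 - 1/427 = 34693/2562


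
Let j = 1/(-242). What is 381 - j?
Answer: 92203/242 ≈ 381.00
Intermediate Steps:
j = -1/242 ≈ -0.0041322
381 - j = 381 - 1*(-1/242) = 381 + 1/242 = 92203/242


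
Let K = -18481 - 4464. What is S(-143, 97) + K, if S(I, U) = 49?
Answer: -22896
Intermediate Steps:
K = -22945
S(-143, 97) + K = 49 - 22945 = -22896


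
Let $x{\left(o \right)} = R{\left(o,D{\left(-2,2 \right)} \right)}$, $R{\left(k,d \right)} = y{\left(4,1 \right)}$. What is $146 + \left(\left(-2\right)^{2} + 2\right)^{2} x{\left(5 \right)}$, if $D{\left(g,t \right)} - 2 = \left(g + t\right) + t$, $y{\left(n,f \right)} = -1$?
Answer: $110$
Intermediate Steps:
$D{\left(g,t \right)} = 2 + g + 2 t$ ($D{\left(g,t \right)} = 2 + \left(\left(g + t\right) + t\right) = 2 + \left(g + 2 t\right) = 2 + g + 2 t$)
$R{\left(k,d \right)} = -1$
$x{\left(o \right)} = -1$
$146 + \left(\left(-2\right)^{2} + 2\right)^{2} x{\left(5 \right)} = 146 + \left(\left(-2\right)^{2} + 2\right)^{2} \left(-1\right) = 146 + \left(4 + 2\right)^{2} \left(-1\right) = 146 + 6^{2} \left(-1\right) = 146 + 36 \left(-1\right) = 146 - 36 = 110$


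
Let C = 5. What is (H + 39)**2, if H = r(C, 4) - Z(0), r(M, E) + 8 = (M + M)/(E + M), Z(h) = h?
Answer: 83521/81 ≈ 1031.1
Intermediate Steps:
r(M, E) = -8 + 2*M/(E + M) (r(M, E) = -8 + (M + M)/(E + M) = -8 + (2*M)/(E + M) = -8 + 2*M/(E + M))
H = -62/9 (H = 2*(-4*4 - 3*5)/(4 + 5) - 1*0 = 2*(-16 - 15)/9 + 0 = 2*(1/9)*(-31) + 0 = -62/9 + 0 = -62/9 ≈ -6.8889)
(H + 39)**2 = (-62/9 + 39)**2 = (289/9)**2 = 83521/81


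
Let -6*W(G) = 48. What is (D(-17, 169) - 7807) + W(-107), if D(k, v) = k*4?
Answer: -7883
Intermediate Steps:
W(G) = -8 (W(G) = -⅙*48 = -8)
D(k, v) = 4*k
(D(-17, 169) - 7807) + W(-107) = (4*(-17) - 7807) - 8 = (-68 - 7807) - 8 = -7875 - 8 = -7883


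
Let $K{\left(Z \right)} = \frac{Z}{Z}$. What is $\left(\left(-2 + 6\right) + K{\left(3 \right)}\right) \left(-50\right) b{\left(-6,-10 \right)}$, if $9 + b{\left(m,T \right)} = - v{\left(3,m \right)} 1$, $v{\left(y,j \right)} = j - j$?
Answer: $2250$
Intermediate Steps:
$K{\left(Z \right)} = 1$
$v{\left(y,j \right)} = 0$
$b{\left(m,T \right)} = -9$ ($b{\left(m,T \right)} = -9 + \left(-1\right) 0 \cdot 1 = -9 + 0 \cdot 1 = -9 + 0 = -9$)
$\left(\left(-2 + 6\right) + K{\left(3 \right)}\right) \left(-50\right) b{\left(-6,-10 \right)} = \left(\left(-2 + 6\right) + 1\right) \left(-50\right) \left(-9\right) = \left(4 + 1\right) \left(-50\right) \left(-9\right) = 5 \left(-50\right) \left(-9\right) = \left(-250\right) \left(-9\right) = 2250$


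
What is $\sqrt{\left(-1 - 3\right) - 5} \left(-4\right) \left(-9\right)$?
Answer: $108 i \approx 108.0 i$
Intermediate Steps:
$\sqrt{\left(-1 - 3\right) - 5} \left(-4\right) \left(-9\right) = \sqrt{-4 - 5} \left(-4\right) \left(-9\right) = \sqrt{-9} \left(-4\right) \left(-9\right) = 3 i \left(-4\right) \left(-9\right) = - 12 i \left(-9\right) = 108 i$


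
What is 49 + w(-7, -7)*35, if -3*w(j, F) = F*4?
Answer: 1127/3 ≈ 375.67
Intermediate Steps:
w(j, F) = -4*F/3 (w(j, F) = -F*4/3 = -4*F/3)
49 + w(-7, -7)*35 = 49 - 4/3*(-7)*35 = 49 + (28/3)*35 = 49 + 980/3 = 1127/3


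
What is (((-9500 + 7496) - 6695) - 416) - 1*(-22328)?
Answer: 13213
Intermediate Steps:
(((-9500 + 7496) - 6695) - 416) - 1*(-22328) = ((-2004 - 6695) - 416) + 22328 = (-8699 - 416) + 22328 = -9115 + 22328 = 13213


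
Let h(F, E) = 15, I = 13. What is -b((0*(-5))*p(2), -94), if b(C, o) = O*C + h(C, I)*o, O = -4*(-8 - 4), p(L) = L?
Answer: 1410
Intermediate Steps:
O = 48 (O = -4*(-12) = 48)
b(C, o) = 15*o + 48*C (b(C, o) = 48*C + 15*o = 15*o + 48*C)
-b((0*(-5))*p(2), -94) = -(15*(-94) + 48*((0*(-5))*2)) = -(-1410 + 48*(0*2)) = -(-1410 + 48*0) = -(-1410 + 0) = -1*(-1410) = 1410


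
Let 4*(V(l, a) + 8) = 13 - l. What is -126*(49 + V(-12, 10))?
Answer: -11907/2 ≈ -5953.5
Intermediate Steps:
V(l, a) = -19/4 - l/4 (V(l, a) = -8 + (13 - l)/4 = -8 + (13/4 - l/4) = -19/4 - l/4)
-126*(49 + V(-12, 10)) = -126*(49 + (-19/4 - 1/4*(-12))) = -126*(49 + (-19/4 + 3)) = -126*(49 - 7/4) = -126*189/4 = -11907/2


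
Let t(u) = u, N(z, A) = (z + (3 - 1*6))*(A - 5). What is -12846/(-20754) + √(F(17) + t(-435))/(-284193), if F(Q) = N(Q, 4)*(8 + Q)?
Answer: 2141/3459 - I*√785/284193 ≈ 0.61897 - 9.8587e-5*I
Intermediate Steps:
N(z, A) = (-5 + A)*(-3 + z) (N(z, A) = (z + (3 - 6))*(-5 + A) = (z - 3)*(-5 + A) = (-3 + z)*(-5 + A) = (-5 + A)*(-3 + z))
F(Q) = (3 - Q)*(8 + Q) (F(Q) = (15 - 5*Q - 3*4 + 4*Q)*(8 + Q) = (15 - 5*Q - 12 + 4*Q)*(8 + Q) = (3 - Q)*(8 + Q))
-12846/(-20754) + √(F(17) + t(-435))/(-284193) = -12846/(-20754) + √(-(-3 + 17)*(8 + 17) - 435)/(-284193) = -12846*(-1/20754) + √(-1*14*25 - 435)*(-1/284193) = 2141/3459 + √(-350 - 435)*(-1/284193) = 2141/3459 + √(-785)*(-1/284193) = 2141/3459 + (I*√785)*(-1/284193) = 2141/3459 - I*√785/284193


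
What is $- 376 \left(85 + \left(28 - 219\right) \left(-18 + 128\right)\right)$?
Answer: $7867800$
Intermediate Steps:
$- 376 \left(85 + \left(28 - 219\right) \left(-18 + 128\right)\right) = - 376 \left(85 - 21010\right) = \left(-376\right) \left(-20925\right) = 7867800$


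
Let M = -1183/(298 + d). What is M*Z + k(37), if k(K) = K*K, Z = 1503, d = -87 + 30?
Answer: -1448120/241 ≈ -6008.8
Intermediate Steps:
d = -57
k(K) = K²
M = -1183/241 (M = -1183/(298 - 57) = -1183/241 ≈ -4.9087)
M*Z + k(37) = -1183/241*1503 + 37² = -1778049/241 + 1369 = -1448120/241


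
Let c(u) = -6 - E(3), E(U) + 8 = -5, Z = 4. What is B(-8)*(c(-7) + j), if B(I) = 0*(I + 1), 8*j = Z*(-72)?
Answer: 0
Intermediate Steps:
E(U) = -13 (E(U) = -8 - 5 = -13)
j = -36 (j = (4*(-72))/8 = (⅛)*(-288) = -36)
B(I) = 0 (B(I) = 0*(1 + I) = 0)
c(u) = 7 (c(u) = -6 - 1*(-13) = -6 + 13 = 7)
B(-8)*(c(-7) + j) = 0*(7 - 36) = 0*(-29) = 0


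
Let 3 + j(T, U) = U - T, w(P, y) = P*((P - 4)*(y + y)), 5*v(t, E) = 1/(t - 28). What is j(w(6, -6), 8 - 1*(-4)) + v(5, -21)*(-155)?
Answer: 3550/23 ≈ 154.35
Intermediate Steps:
v(t, E) = 1/(5*(-28 + t)) (v(t, E) = 1/(5*(t - 28)) = 1/(5*(-28 + t)))
w(P, y) = 2*P*y*(-4 + P) (w(P, y) = P*((-4 + P)*(2*y)) = P*(2*y*(-4 + P)) = 2*P*y*(-4 + P))
j(T, U) = -3 + U - T (j(T, U) = -3 + (U - T) = -3 + U - T)
j(w(6, -6), 8 - 1*(-4)) + v(5, -21)*(-155) = (-3 + (8 - 1*(-4)) - 2*6*(-6)*(-4 + 6)) + (1/(5*(-28 + 5)))*(-155) = (-3 + (8 + 4) - 2*6*(-6)*2) + ((⅕)/(-23))*(-155) = (-3 + 12 - 1*(-144)) + ((⅕)*(-1/23))*(-155) = (-3 + 12 + 144) - 1/115*(-155) = 153 + 31/23 = 3550/23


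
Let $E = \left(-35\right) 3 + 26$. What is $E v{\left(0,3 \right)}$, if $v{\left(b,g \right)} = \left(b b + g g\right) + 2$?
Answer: $-869$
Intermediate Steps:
$v{\left(b,g \right)} = 2 + b^{2} + g^{2}$ ($v{\left(b,g \right)} = \left(b^{2} + g^{2}\right) + 2 = 2 + b^{2} + g^{2}$)
$E = -79$ ($E = -105 + 26 = -79$)
$E v{\left(0,3 \right)} = - 79 \left(2 + 0^{2} + 3^{2}\right) = - 79 \left(2 + 0 + 9\right) = \left(-79\right) 11 = -869$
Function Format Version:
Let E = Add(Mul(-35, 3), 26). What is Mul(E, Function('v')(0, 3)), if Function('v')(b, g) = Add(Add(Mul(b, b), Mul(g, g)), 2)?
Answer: -869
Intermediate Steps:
Function('v')(b, g) = Add(2, Pow(b, 2), Pow(g, 2)) (Function('v')(b, g) = Add(Add(Pow(b, 2), Pow(g, 2)), 2) = Add(2, Pow(b, 2), Pow(g, 2)))
E = -79 (E = Add(-105, 26) = -79)
Mul(E, Function('v')(0, 3)) = Mul(-79, Add(2, Pow(0, 2), Pow(3, 2))) = Mul(-79, Add(2, 0, 9)) = Mul(-79, 11) = -869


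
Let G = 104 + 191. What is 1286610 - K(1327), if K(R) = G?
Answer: 1286315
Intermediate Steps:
G = 295
K(R) = 295
1286610 - K(1327) = 1286610 - 1*295 = 1286610 - 295 = 1286315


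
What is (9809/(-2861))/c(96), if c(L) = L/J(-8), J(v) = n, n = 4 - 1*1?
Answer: -9809/91552 ≈ -0.10714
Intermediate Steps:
n = 3 (n = 4 - 1 = 3)
J(v) = 3
c(L) = L/3
(9809/(-2861))/c(96) = (9809/(-2861))/(((⅓)*96)) = (9809*(-1/2861))/32 = -9809/2861*1/32 = -9809/91552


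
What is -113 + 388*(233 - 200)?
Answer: 12691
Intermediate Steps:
-113 + 388*(233 - 200) = -113 + 388*33 = -113 + 12804 = 12691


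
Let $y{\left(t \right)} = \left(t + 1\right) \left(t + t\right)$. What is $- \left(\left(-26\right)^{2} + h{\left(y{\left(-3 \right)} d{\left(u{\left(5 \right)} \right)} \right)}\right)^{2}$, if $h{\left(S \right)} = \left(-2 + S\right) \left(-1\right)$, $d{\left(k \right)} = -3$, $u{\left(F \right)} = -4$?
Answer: $-509796$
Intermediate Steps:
$y{\left(t \right)} = 2 t \left(1 + t\right)$ ($y{\left(t \right)} = \left(1 + t\right) 2 t = 2 t \left(1 + t\right)$)
$h{\left(S \right)} = 2 - S$
$- \left(\left(-26\right)^{2} + h{\left(y{\left(-3 \right)} d{\left(u{\left(5 \right)} \right)} \right)}\right)^{2} = - \left(\left(-26\right)^{2} - \left(-2 + 2 \left(-3\right) \left(1 - 3\right) \left(-3\right)\right)\right)^{2} = - \left(676 - \left(-2 + 2 \left(-3\right) \left(-2\right) \left(-3\right)\right)\right)^{2} = - \left(676 - \left(-2 + 12 \left(-3\right)\right)\right)^{2} = - \left(676 + \left(2 - -36\right)\right)^{2} = - \left(676 + \left(2 + 36\right)\right)^{2} = - \left(676 + 38\right)^{2} = - 714^{2} = \left(-1\right) 509796 = -509796$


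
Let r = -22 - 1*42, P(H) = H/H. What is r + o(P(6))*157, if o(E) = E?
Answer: 93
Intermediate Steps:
P(H) = 1
r = -64 (r = -22 - 42 = -64)
r + o(P(6))*157 = -64 + 1*157 = -64 + 157 = 93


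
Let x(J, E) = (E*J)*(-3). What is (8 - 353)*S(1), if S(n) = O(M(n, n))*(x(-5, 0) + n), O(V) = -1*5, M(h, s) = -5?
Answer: 1725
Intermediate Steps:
x(J, E) = -3*E*J
O(V) = -5
S(n) = -5*n (S(n) = -5*(-3*0*(-5) + n) = -5*(0 + n) = -5*n)
(8 - 353)*S(1) = (8 - 353)*(-5*1) = -345*(-5) = 1725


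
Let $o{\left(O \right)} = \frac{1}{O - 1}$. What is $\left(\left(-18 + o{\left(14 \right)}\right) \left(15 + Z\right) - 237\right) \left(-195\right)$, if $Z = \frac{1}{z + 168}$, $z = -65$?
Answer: $\frac{10163415}{103} \approx 98674.0$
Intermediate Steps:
$o{\left(O \right)} = \frac{1}{-1 + O}$
$Z = \frac{1}{103}$ ($Z = \frac{1}{-65 + 168} = \frac{1}{103} \approx 0.0097087$)
$\left(\left(-18 + o{\left(14 \right)}\right) \left(15 + Z\right) - 237\right) \left(-195\right) = \left(\left(-18 + \frac{1}{-1 + 14}\right) \left(15 + \frac{1}{103}\right) - 237\right) \left(-195\right) = \left(\left(-18 + \frac{1}{13}\right) \frac{1546}{103} - 237\right) \left(-195\right) = \left(\left(- \frac{233}{13}\right) \frac{1546}{103} - 237\right) \left(-195\right) = \left(- \frac{360218}{1339} - 237\right) \left(-195\right) = \left(- \frac{677561}{1339}\right) \left(-195\right) = \frac{10163415}{103}$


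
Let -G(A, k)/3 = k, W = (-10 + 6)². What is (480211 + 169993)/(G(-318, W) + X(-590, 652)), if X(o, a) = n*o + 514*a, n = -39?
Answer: 325102/179045 ≈ 1.8158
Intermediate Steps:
W = 16 (W = (-4)² = 16)
X(o, a) = -39*o + 514*a
G(A, k) = -3*k
(480211 + 169993)/(G(-318, W) + X(-590, 652)) = (480211 + 169993)/(-3*16 + (-39*(-590) + 514*652)) = 650204/(-48 + (23010 + 335128)) = 650204/(-48 + 358138) = 650204/358090 = 650204*(1/358090) = 325102/179045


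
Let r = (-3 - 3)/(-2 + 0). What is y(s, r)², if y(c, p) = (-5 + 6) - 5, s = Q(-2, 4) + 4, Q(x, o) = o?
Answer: 16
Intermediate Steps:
r = 3 (r = -6/(-2) = -6*(-½) = 3)
s = 8 (s = 4 + 4 = 8)
y(c, p) = -4 (y(c, p) = 1 - 5 = -4)
y(s, r)² = (-4)² = 16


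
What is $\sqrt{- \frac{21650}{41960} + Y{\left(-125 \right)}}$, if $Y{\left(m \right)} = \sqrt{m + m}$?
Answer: $\frac{\sqrt{-2271085 + 22008020 i \sqrt{10}}}{2098} \approx 2.7662 + 2.858 i$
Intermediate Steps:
$Y{\left(m \right)} = \sqrt{2} \sqrt{m}$ ($Y{\left(m \right)} = \sqrt{2 m} = \sqrt{2} \sqrt{m}$)
$\sqrt{- \frac{21650}{41960} + Y{\left(-125 \right)}} = \sqrt{- \frac{21650}{41960} + \sqrt{2} \sqrt{-125}} = \sqrt{\left(-21650\right) \frac{1}{41960} + \sqrt{2} \cdot 5 i \sqrt{5}} = \sqrt{- \frac{2165}{4196} + 5 i \sqrt{10}}$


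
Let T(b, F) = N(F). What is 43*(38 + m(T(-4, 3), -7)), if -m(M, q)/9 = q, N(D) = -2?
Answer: 4343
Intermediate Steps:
T(b, F) = -2
m(M, q) = -9*q
43*(38 + m(T(-4, 3), -7)) = 43*(38 - 9*(-7)) = 43*(38 + 63) = 43*101 = 4343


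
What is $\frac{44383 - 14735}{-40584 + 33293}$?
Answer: $- \frac{29648}{7291} \approx -4.0664$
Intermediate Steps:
$\frac{44383 - 14735}{-40584 + 33293} = \frac{29648}{-7291} = 29648 \left(- \frac{1}{7291}\right) = - \frac{29648}{7291}$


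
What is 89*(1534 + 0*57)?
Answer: 136526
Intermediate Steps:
89*(1534 + 0*57) = 89*(1534 + 0) = 89*1534 = 136526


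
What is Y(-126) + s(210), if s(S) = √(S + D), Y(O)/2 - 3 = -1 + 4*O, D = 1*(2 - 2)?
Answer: -1004 + √210 ≈ -989.51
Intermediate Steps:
D = 0 (D = 1*0 = 0)
Y(O) = 4 + 8*O (Y(O) = 6 + 2*(-1 + 4*O) = 6 + (-2 + 8*O) = 4 + 8*O)
s(S) = √S (s(S) = √(S + 0) = √S)
Y(-126) + s(210) = (4 + 8*(-126)) + √210 = (4 - 1008) + √210 = -1004 + √210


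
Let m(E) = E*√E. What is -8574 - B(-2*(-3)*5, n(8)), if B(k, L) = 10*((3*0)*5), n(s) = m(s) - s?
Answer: -8574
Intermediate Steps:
m(E) = E^(3/2)
n(s) = s^(3/2) - s
B(k, L) = 0 (B(k, L) = 10*(0*5) = 10*0 = 0)
-8574 - B(-2*(-3)*5, n(8)) = -8574 - 1*0 = -8574 + 0 = -8574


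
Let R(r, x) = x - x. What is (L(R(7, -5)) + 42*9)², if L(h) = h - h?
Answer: 142884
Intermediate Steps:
R(r, x) = 0
L(h) = 0
(L(R(7, -5)) + 42*9)² = (0 + 42*9)² = (0 + 378)² = 378² = 142884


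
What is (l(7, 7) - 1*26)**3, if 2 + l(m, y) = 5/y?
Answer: -6967871/343 ≈ -20315.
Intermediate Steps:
l(m, y) = -2 + 5/y
(l(7, 7) - 1*26)**3 = ((-2 + 5/7) - 1*26)**3 = ((-2 + 5*(1/7)) - 26)**3 = ((-2 + 5/7) - 26)**3 = (-9/7 - 26)**3 = (-191/7)**3 = -6967871/343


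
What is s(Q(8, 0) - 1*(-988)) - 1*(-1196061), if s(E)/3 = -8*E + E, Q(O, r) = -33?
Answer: 1176006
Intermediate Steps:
s(E) = -21*E (s(E) = 3*(-8*E + E) = 3*(-7*E) = -21*E)
s(Q(8, 0) - 1*(-988)) - 1*(-1196061) = -21*(-33 - 1*(-988)) - 1*(-1196061) = -21*(-33 + 988) + 1196061 = -21*955 + 1196061 = -20055 + 1196061 = 1176006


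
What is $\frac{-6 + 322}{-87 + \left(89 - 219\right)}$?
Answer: $- \frac{316}{217} \approx -1.4562$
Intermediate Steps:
$\frac{-6 + 322}{-87 + \left(89 - 219\right)} = \frac{316}{-87 + \left(89 - 219\right)} = \frac{316}{-87 - 130} = \frac{316}{-217} = 316 \left(- \frac{1}{217}\right) = - \frac{316}{217}$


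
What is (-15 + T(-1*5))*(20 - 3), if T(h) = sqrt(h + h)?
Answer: -255 + 17*I*sqrt(10) ≈ -255.0 + 53.759*I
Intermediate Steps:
T(h) = sqrt(2)*sqrt(h) (T(h) = sqrt(2*h) = sqrt(2)*sqrt(h))
(-15 + T(-1*5))*(20 - 3) = (-15 + sqrt(2)*sqrt(-1*5))*(20 - 3) = (-15 + sqrt(2)*sqrt(-5))*17 = (-15 + sqrt(2)*(I*sqrt(5)))*17 = (-15 + I*sqrt(10))*17 = -255 + 17*I*sqrt(10)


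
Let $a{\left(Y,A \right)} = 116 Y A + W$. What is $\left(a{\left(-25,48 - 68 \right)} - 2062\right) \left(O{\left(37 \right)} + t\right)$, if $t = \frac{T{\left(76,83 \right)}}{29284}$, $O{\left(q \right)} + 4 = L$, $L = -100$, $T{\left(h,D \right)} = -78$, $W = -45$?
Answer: $- \frac{85114251651}{14642} \approx -5.813 \cdot 10^{6}$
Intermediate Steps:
$O{\left(q \right)} = -104$ ($O{\left(q \right)} = -4 - 100 = -104$)
$a{\left(Y,A \right)} = -45 + 116 A Y$ ($a{\left(Y,A \right)} = 116 Y A - 45 = 116 A Y - 45 = -45 + 116 A Y$)
$t = - \frac{39}{14642}$ ($t = - \frac{78}{29284} = \left(-78\right) \frac{1}{29284} = - \frac{39}{14642} \approx -0.0026636$)
$\left(a{\left(-25,48 - 68 \right)} - 2062\right) \left(O{\left(37 \right)} + t\right) = \left(\left(-45 + 116 \left(48 - 68\right) \left(-25\right)\right) - 2062\right) \left(-104 - \frac{39}{14642}\right) = \left(\left(-45 + 116 \left(-20\right) \left(-25\right)\right) - 2062\right) \left(- \frac{1522807}{14642}\right) = \left(\left(-45 + 58000\right) - 2062\right) \left(- \frac{1522807}{14642}\right) = \left(57955 - 2062\right) \left(- \frac{1522807}{14642}\right) = 55893 \left(- \frac{1522807}{14642}\right) = - \frac{85114251651}{14642}$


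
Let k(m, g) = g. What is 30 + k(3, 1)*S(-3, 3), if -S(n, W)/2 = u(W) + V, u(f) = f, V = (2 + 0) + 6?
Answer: 8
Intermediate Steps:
V = 8 (V = 2 + 6 = 8)
S(n, W) = -16 - 2*W (S(n, W) = -2*(W + 8) = -2*(8 + W) = -16 - 2*W)
30 + k(3, 1)*S(-3, 3) = 30 + 1*(-16 - 2*3) = 30 + 1*(-16 - 6) = 30 + 1*(-22) = 30 - 22 = 8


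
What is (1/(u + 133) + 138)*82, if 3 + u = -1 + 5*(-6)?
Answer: 1120366/99 ≈ 11317.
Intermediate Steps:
u = -34 (u = -3 + (-1 + 5*(-6)) = -3 + (-1 - 30) = -3 - 31 = -34)
(1/(u + 133) + 138)*82 = (1/(-34 + 133) + 138)*82 = (1/99 + 138)*82 = (13663/99)*82 = 1120366/99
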